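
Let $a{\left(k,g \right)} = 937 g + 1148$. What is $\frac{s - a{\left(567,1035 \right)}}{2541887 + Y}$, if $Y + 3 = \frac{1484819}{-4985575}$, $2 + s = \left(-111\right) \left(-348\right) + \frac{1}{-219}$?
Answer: $- \frac{145420265808400}{396476093232477} \approx -0.36678$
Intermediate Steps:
$s = \frac{8459093}{219}$ ($s = -2 + \left(\left(-111\right) \left(-348\right) + \frac{1}{-219}\right) = -2 + \left(38628 - \frac{1}{219}\right) = -2 + \frac{8459531}{219} = \frac{8459093}{219} \approx 38626.0$)
$a{\left(k,g \right)} = 1148 + 937 g$
$Y = - \frac{2348792}{712225}$ ($Y = -3 + \frac{1484819}{-4985575} = -3 + 1484819 \left(- \frac{1}{4985575}\right) = -3 - \frac{212117}{712225} = - \frac{2348792}{712225} \approx -3.2978$)
$\frac{s - a{\left(567,1035 \right)}}{2541887 + Y} = \frac{\frac{8459093}{219} - \left(1148 + 937 \cdot 1035\right)}{2541887 - \frac{2348792}{712225}} = \frac{\frac{8459093}{219} - \left(1148 + 969795\right)}{\frac{1810393119783}{712225}} = \left(\frac{8459093}{219} - 970943\right) \frac{712225}{1810393119783} = \left(- \frac{204177424}{219}\right) \frac{712225}{1810393119783} = - \frac{145420265808400}{396476093232477}$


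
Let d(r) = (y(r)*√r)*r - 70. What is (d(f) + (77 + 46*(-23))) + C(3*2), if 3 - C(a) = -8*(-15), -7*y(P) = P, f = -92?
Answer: -1168 - 16928*I*√23/7 ≈ -1168.0 - 11598.0*I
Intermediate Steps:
y(P) = -P/7
d(r) = -70 - r^(5/2)/7 (d(r) = ((-r/7)*√r)*r - 70 = (-r^(3/2)/7)*r - 70 = -r^(5/2)/7 - 70 = -70 - r^(5/2)/7)
C(a) = -117 (C(a) = 3 - (-8)*(-15) = 3 - 1*120 = 3 - 120 = -117)
(d(f) + (77 + 46*(-23))) + C(3*2) = ((-70 - 16928*I*√23/7) + (77 + 46*(-23))) - 117 = ((-70 - 16928*I*√23/7) + (77 - 1058)) - 117 = ((-70 - 16928*I*√23/7) - 981) - 117 = (-1051 - 16928*I*√23/7) - 117 = -1168 - 16928*I*√23/7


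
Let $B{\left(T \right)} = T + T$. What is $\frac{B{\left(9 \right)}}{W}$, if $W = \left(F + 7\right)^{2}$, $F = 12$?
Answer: $\frac{18}{361} \approx 0.049861$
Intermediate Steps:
$B{\left(T \right)} = 2 T$
$W = 361$ ($W = \left(12 + 7\right)^{2} = 19^{2} = 361$)
$\frac{B{\left(9 \right)}}{W} = \frac{2 \cdot 9}{361} = 18 \cdot \frac{1}{361} = \frac{18}{361}$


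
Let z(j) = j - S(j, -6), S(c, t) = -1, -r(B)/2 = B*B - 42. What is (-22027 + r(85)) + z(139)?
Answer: -36253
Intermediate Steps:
r(B) = 84 - 2*B² (r(B) = -2*(B*B - 42) = -2*(B² - 42) = -2*(-42 + B²) = 84 - 2*B²)
z(j) = 1 + j (z(j) = j - 1*(-1) = j + 1 = 1 + j)
(-22027 + r(85)) + z(139) = (-22027 + (84 - 2*85²)) + (1 + 139) = (-22027 + (84 - 2*7225)) + 140 = (-22027 + (84 - 14450)) + 140 = (-22027 - 14366) + 140 = -36393 + 140 = -36253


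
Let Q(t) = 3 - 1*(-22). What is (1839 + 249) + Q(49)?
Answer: 2113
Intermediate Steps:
Q(t) = 25 (Q(t) = 3 + 22 = 25)
(1839 + 249) + Q(49) = (1839 + 249) + 25 = 2088 + 25 = 2113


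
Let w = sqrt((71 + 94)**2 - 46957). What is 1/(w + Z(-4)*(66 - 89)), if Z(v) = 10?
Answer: -115/36316 - I*sqrt(4933)/36316 ≈ -0.0031666 - 0.001934*I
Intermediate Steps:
w = 2*I*sqrt(4933) (w = sqrt(165**2 - 46957) = sqrt(27225 - 46957) = sqrt(-19732) = 2*I*sqrt(4933) ≈ 140.47*I)
1/(w + Z(-4)*(66 - 89)) = 1/(2*I*sqrt(4933) + 10*(66 - 89)) = 1/(2*I*sqrt(4933) + 10*(-23)) = 1/(2*I*sqrt(4933) - 230) = 1/(-230 + 2*I*sqrt(4933))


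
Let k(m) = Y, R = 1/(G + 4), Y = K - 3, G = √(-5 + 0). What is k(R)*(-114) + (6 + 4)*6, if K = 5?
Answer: -168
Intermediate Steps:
G = I*√5 (G = √(-5) = I*√5 ≈ 2.2361*I)
Y = 2 (Y = 5 - 3 = 2)
R = 1/(4 + I*√5) (R = 1/(I*√5 + 4) = 1/(4 + I*√5) ≈ 0.19048 - 0.10648*I)
k(m) = 2
k(R)*(-114) + (6 + 4)*6 = 2*(-114) + (6 + 4)*6 = -228 + 10*6 = -228 + 60 = -168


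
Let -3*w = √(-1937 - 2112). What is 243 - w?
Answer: 243 + I*√4049/3 ≈ 243.0 + 21.211*I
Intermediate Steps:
w = -I*√4049/3 (w = -√(-1937 - 2112)/3 = -I*√4049/3 ≈ -21.211*I)
243 - w = 243 - (-1)*I*√4049/3 = 243 + I*√4049/3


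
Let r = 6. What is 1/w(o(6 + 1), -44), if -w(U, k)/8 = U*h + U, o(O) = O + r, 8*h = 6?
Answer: -1/182 ≈ -0.0054945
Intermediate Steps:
h = ¾ (h = (⅛)*6 = ¾ ≈ 0.75000)
o(O) = 6 + O (o(O) = O + 6 = 6 + O)
w(U, k) = -14*U (w(U, k) = -8*(U*(¾) + U) = -8*(3*U/4 + U) = -14*U)
1/w(o(6 + 1), -44) = 1/(-14*(6 + (6 + 1))) = 1/(-14*(6 + 7)) = 1/(-14*13) = 1/(-182) = -1/182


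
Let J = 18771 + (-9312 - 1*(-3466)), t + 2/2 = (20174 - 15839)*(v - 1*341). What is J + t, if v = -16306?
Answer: -72151821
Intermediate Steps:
t = -72164746 (t = -1 + (20174 - 15839)*(-16306 - 1*341) = -1 + 4335*(-16306 - 341) = -1 + 4335*(-16647) = -1 - 72164745 = -72164746)
J = 12925 (J = 18771 + (-9312 + 3466) = 18771 - 5846 = 12925)
J + t = 12925 - 72164746 = -72151821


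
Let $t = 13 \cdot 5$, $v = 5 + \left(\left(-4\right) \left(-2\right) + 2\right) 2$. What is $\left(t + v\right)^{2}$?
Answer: $8100$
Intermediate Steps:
$v = 25$ ($v = 5 + \left(8 + 2\right) 2 = 5 + 10 \cdot 2 = 5 + 20 = 25$)
$t = 65$
$\left(t + v\right)^{2} = \left(65 + 25\right)^{2} = 90^{2} = 8100$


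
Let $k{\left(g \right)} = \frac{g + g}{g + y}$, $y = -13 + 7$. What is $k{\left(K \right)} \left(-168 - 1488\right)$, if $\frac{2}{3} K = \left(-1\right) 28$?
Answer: $-2898$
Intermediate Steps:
$y = -6$
$K = -42$ ($K = \frac{3 \left(\left(-1\right) 28\right)}{2} = \frac{3}{2} \left(-28\right) = -42$)
$k{\left(g \right)} = \frac{2 g}{-6 + g}$ ($k{\left(g \right)} = \frac{g + g}{g - 6} = \frac{2 g}{-6 + g}$)
$k{\left(K \right)} \left(-168 - 1488\right) = 2 \left(-42\right) \frac{1}{-6 - 42} \left(-168 - 1488\right) = 2 \left(-42\right) \frac{1}{-48} \left(-1656\right) = 2 \left(-42\right) \left(- \frac{1}{48}\right) \left(-1656\right) = \frac{7}{4} \left(-1656\right) = -2898$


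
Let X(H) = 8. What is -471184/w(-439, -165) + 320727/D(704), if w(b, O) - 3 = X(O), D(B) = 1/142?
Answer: 500504390/11 ≈ 4.5500e+7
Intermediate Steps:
D(B) = 1/142
w(b, O) = 11 (w(b, O) = 3 + 8 = 11)
-471184/w(-439, -165) + 320727/D(704) = -471184/11 + 320727/(1/142) = -471184*1/11 + 320727*142 = -471184/11 + 45543234 = 500504390/11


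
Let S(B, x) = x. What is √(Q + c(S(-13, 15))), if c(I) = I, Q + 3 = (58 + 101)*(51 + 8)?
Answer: √9393 ≈ 96.917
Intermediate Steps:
Q = 9378 (Q = -3 + (58 + 101)*(51 + 8) = -3 + 159*59 = -3 + 9381 = 9378)
√(Q + c(S(-13, 15))) = √(9378 + 15) = √9393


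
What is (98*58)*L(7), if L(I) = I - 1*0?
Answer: 39788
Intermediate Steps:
L(I) = I (L(I) = I + 0 = I)
(98*58)*L(7) = (98*58)*7 = 5684*7 = 39788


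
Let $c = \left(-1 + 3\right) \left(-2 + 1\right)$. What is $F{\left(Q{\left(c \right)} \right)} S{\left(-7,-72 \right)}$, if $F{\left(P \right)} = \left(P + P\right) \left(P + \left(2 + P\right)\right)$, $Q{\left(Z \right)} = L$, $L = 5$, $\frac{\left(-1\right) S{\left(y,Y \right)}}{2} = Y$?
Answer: $17280$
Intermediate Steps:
$S{\left(y,Y \right)} = - 2 Y$
$c = -2$ ($c = 2 \left(-1\right) = -2$)
$Q{\left(Z \right)} = 5$
$F{\left(P \right)} = 2 P \left(2 + 2 P\right)$
$F{\left(Q{\left(c \right)} \right)} S{\left(-7,-72 \right)} = 4 \cdot 5 \left(1 + 5\right) \left(\left(-2\right) \left(-72\right)\right) = 4 \cdot 5 \cdot 6 \cdot 144 = 120 \cdot 144 = 17280$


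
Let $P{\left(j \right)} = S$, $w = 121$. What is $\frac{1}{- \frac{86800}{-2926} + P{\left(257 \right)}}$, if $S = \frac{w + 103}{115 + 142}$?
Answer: $\frac{53713}{1640216} \approx 0.032748$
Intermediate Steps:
$S = \frac{224}{257}$ ($S = \frac{121 + 103}{115 + 142} = \frac{224}{257} \approx 0.8716$)
$P{\left(j \right)} = \frac{224}{257}$
$\frac{1}{- \frac{86800}{-2926} + P{\left(257 \right)}} = \frac{1}{- \frac{86800}{-2926} + \frac{224}{257}} = \frac{1}{\left(-86800\right) \left(- \frac{1}{2926}\right) + \frac{224}{257}} = \frac{1}{\frac{6200}{209} + \frac{224}{257}} = \frac{1}{\frac{1640216}{53713}} = \frac{53713}{1640216}$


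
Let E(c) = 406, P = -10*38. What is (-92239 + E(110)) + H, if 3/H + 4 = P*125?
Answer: -4362434835/47504 ≈ -91833.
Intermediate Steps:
P = -380
H = -3/47504 (H = 3/(-4 - 380*125) = 3/(-4 - 47500) = 3/(-47504) = 3*(-1/47504) = -3/47504 ≈ -6.3153e-5)
(-92239 + E(110)) + H = (-92239 + 406) - 3/47504 = -91833 - 3/47504 = -4362434835/47504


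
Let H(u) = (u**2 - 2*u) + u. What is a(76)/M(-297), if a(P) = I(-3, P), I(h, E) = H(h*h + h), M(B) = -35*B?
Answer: 2/693 ≈ 0.0028860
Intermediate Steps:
H(u) = u**2 - u
I(h, E) = (h + h**2)*(-1 + h + h**2) (I(h, E) = (h*h + h)*(-1 + (h*h + h)) = (h**2 + h)*(-1 + (h**2 + h)) = (h + h**2)*(-1 + (h + h**2)) = (h + h**2)*(-1 + h + h**2))
a(P) = 30 (a(P) = (-3)**4 - 1*(-3) + 2*(-3)**3 = 81 + 3 + 2*(-27) = 81 + 3 - 54 = 30)
a(76)/M(-297) = 30/((-35*(-297))) = 30/10395 = 30*(1/10395) = 2/693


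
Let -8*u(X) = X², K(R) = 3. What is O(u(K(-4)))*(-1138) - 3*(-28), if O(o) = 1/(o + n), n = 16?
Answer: 892/119 ≈ 7.4958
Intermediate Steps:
u(X) = -X²/8
O(o) = 1/(16 + o) (O(o) = 1/(o + 16) = 1/(16 + o))
O(u(K(-4)))*(-1138) - 3*(-28) = -1138/(16 - ⅛*3²) - 3*(-28) = -1138/(16 - ⅛*9) + 84 = -1138/(16 - 9/8) + 84 = -1138/(119/8) + 84 = (8/119)*(-1138) + 84 = -9104/119 + 84 = 892/119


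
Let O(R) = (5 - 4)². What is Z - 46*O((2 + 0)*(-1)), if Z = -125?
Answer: -171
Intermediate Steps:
O(R) = 1 (O(R) = 1² = 1)
Z - 46*O((2 + 0)*(-1)) = -125 - 46*1 = -125 - 46 = -171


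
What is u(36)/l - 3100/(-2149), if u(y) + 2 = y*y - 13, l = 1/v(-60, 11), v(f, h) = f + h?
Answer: -134887481/2149 ≈ -62768.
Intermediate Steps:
l = -1/49 (l = 1/(-60 + 11) = 1/(-49) = -1/49 ≈ -0.020408)
u(y) = -15 + y**2 (u(y) = -2 + (y*y - 13) = -2 + (y**2 - 13) = -2 + (-13 + y**2) = -15 + y**2)
u(36)/l - 3100/(-2149) = (-15 + 36**2)/(-1/49) - 3100/(-2149) = (-15 + 1296)*(-49) - 3100*(-1/2149) = 1281*(-49) + 3100/2149 = -62769 + 3100/2149 = -134887481/2149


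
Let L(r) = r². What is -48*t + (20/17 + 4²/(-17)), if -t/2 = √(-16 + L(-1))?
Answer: 4/17 + 96*I*√15 ≈ 0.23529 + 371.81*I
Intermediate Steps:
t = -2*I*√15 (t = -2*√(-16 + (-1)²) = -2*√(-16 + 1) = -2*I*√15 ≈ -7.746*I)
-48*t + (20/17 + 4²/(-17)) = -(-96)*I*√15 + (20/17 + 4²/(-17)) = 96*I*√15 + (20*(1/17) + 16*(-1/17)) = 96*I*√15 + (20/17 - 16/17) = 96*I*√15 + 4/17 = 4/17 + 96*I*√15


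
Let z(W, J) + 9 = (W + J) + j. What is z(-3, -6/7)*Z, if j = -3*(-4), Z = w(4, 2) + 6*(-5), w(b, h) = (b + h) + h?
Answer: 132/7 ≈ 18.857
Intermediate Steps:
w(b, h) = b + 2*h
Z = -22 (Z = (4 + 2*2) + 6*(-5) = (4 + 4) - 30 = 8 - 30 = -22)
j = 12
z(W, J) = 3 + J + W (z(W, J) = -9 + ((W + J) + 12) = -9 + ((J + W) + 12) = -9 + (12 + J + W) = 3 + J + W)
z(-3, -6/7)*Z = (3 - 6/7 - 3)*(-22) = -6/7*(-22) = 132/7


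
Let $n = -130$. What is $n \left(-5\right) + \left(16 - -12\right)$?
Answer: $678$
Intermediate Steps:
$n \left(-5\right) + \left(16 - -12\right) = \left(-130\right) \left(-5\right) + \left(16 - -12\right) = 650 + \left(16 + 12\right) = 650 + 28 = 678$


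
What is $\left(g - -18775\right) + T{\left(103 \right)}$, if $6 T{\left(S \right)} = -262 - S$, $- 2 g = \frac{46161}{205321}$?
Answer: $\frac{501181087}{26781} \approx 18714.0$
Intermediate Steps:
$g = - \frac{2007}{17854}$ ($g = - \frac{46161 \cdot \frac{1}{205321}}{2} = \left(- \frac{1}{2}\right) \frac{2007}{8927} = - \frac{2007}{17854} \approx -0.11241$)
$T{\left(S \right)} = - \frac{131}{3} - \frac{S}{6}$ ($T{\left(S \right)} = \frac{-262 - S}{6} = - \frac{131}{3} - \frac{S}{6}$)
$\left(g - -18775\right) + T{\left(103 \right)} = \left(- \frac{2007}{17854} - -18775\right) - \frac{365}{6} = \left(- \frac{2007}{17854} + 18775\right) - \frac{365}{6} = \frac{335206843}{17854} - \frac{365}{6} = \frac{501181087}{26781}$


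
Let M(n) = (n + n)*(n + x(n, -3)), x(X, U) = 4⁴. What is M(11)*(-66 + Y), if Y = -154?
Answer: -1292280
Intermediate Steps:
x(X, U) = 256
M(n) = 2*n*(256 + n) (M(n) = (n + n)*(n + 256) = (2*n)*(256 + n) = 2*n*(256 + n))
M(11)*(-66 + Y) = (2*11*(256 + 11))*(-66 - 154) = (2*11*267)*(-220) = 5874*(-220) = -1292280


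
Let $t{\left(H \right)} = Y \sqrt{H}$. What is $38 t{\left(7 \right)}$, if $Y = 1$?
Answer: $38 \sqrt{7} \approx 100.54$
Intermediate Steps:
$t{\left(H \right)} = \sqrt{H}$ ($t{\left(H \right)} = 1 \sqrt{H} = \sqrt{H}$)
$38 t{\left(7 \right)} = 38 \sqrt{7}$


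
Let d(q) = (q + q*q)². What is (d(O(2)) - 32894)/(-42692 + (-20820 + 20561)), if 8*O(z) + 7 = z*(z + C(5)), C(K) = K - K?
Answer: 134733599/175927296 ≈ 0.76585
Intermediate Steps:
C(K) = 0
O(z) = -7/8 + z²/8 (O(z) = -7/8 + (z*(z + 0))/8 = -7/8 + (z*z)/8 = -7/8 + z²/8)
d(q) = (q + q²)²
(d(O(2)) - 32894)/(-42692 + (-20820 + 20561)) = ((-7/8 + (⅛)*2²)²*(1 + (-7/8 + (⅛)*2²))² - 32894)/(-42692 + (-20820 + 20561)) = ((-7/8 + (⅛)*4)²*(1 + (-7/8 + (⅛)*4))² - 32894)/(-42692 - 259) = ((-7/8 + ½)²*(1 + (-7/8 + ½))² - 32894)/(-42951) = ((-3/8)²*(1 - 3/8)² - 32894)*(-1/42951) = (9*(5/8)²/64 - 32894)*(-1/42951) = ((9/64)*(25/64) - 32894)*(-1/42951) = (225/4096 - 32894)*(-1/42951) = -134733599/4096*(-1/42951) = 134733599/175927296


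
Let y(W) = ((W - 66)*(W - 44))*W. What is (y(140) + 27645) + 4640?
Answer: 1026845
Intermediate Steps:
y(W) = W*(-66 + W)*(-44 + W) (y(W) = ((-66 + W)*(-44 + W))*W = W*(-66 + W)*(-44 + W))
(y(140) + 27645) + 4640 = (140*(2904 + 140² - 110*140) + 27645) + 4640 = (140*(2904 + 19600 - 15400) + 27645) + 4640 = (140*7104 + 27645) + 4640 = (994560 + 27645) + 4640 = 1022205 + 4640 = 1026845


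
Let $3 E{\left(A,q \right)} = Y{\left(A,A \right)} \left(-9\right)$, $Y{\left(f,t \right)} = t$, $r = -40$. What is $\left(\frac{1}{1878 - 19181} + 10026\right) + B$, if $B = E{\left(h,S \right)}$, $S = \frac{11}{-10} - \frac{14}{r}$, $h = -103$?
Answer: $\frac{178826504}{17303} \approx 10335.0$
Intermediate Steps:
$S = - \frac{3}{4}$ ($S = \frac{11}{-10} - \frac{14}{-40} = 11 \left(- \frac{1}{10}\right) - - \frac{7}{20} = - \frac{11}{10} + \frac{7}{20} = - \frac{3}{4} \approx -0.75$)
$E{\left(A,q \right)} = - 3 A$ ($E{\left(A,q \right)} = \frac{A \left(-9\right)}{3} = \frac{\left(-9\right) A}{3} = - 3 A$)
$B = 309$ ($B = \left(-3\right) \left(-103\right) = 309$)
$\left(\frac{1}{1878 - 19181} + 10026\right) + B = \left(\frac{1}{1878 - 19181} + 10026\right) + 309 = \left(\frac{1}{-17303} + 10026\right) + 309 = \left(- \frac{1}{17303} + 10026\right) + 309 = \frac{173479877}{17303} + 309 = \frac{178826504}{17303}$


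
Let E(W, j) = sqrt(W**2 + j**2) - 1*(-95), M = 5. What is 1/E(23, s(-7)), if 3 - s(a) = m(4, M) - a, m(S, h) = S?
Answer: 95/8432 - sqrt(593)/8432 ≈ 0.0083786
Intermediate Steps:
s(a) = -1 + a (s(a) = 3 - (4 - a) = 3 + (-4 + a) = -1 + a)
E(W, j) = 95 + sqrt(W**2 + j**2) (E(W, j) = sqrt(W**2 + j**2) + 95 = 95 + sqrt(W**2 + j**2))
1/E(23, s(-7)) = 1/(95 + sqrt(23**2 + (-1 - 7)**2)) = 1/(95 + sqrt(529 + (-8)**2)) = 1/(95 + sqrt(529 + 64)) = 1/(95 + sqrt(593))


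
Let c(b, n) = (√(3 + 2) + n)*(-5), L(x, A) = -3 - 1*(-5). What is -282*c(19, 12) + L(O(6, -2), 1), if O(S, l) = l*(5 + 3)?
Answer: 16922 + 1410*√5 ≈ 20075.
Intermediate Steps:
O(S, l) = 8*l (O(S, l) = l*8 = 8*l)
L(x, A) = 2 (L(x, A) = -3 + 5 = 2)
c(b, n) = -5*n - 5*√5 (c(b, n) = (√5 + n)*(-5) = (n + √5)*(-5) = -5*n - 5*√5)
-282*c(19, 12) + L(O(6, -2), 1) = -282*(-5*12 - 5*√5) + 2 = -282*(-60 - 5*√5) + 2 = (16920 + 1410*√5) + 2 = 16922 + 1410*√5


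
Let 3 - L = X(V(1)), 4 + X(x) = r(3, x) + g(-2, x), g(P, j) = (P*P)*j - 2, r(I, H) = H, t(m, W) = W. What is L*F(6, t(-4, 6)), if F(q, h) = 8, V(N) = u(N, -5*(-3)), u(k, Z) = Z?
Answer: -528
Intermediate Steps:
g(P, j) = -2 + j*P**2 (g(P, j) = P**2*j - 2 = j*P**2 - 2 = -2 + j*P**2)
V(N) = 15 (V(N) = -5*(-3) = 15)
X(x) = -6 + 5*x (X(x) = -4 + (x + (-2 + x*(-2)**2)) = -4 + (x + (-2 + x*4)) = -4 + (x + (-2 + 4*x)) = -4 + (-2 + 5*x) = -6 + 5*x)
L = -66 (L = 3 - (-6 + 5*15) = 3 - (-6 + 75) = 3 - 1*69 = 3 - 69 = -66)
L*F(6, t(-4, 6)) = -66*8 = -528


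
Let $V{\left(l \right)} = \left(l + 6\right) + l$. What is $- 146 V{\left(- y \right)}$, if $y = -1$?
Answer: $-1168$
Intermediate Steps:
$V{\left(l \right)} = 6 + 2 l$ ($V{\left(l \right)} = \left(6 + l\right) + l = 6 + 2 l$)
$- 146 V{\left(- y \right)} = - 146 \left(6 + 2 \left(\left(-1\right) \left(-1\right)\right)\right) = - 146 \left(6 + 2 \cdot 1\right) = - 146 \left(6 + 2\right) = \left(-146\right) 8 = -1168$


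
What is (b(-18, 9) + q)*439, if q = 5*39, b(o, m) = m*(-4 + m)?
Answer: 105360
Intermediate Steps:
q = 195
(b(-18, 9) + q)*439 = (9*(-4 + 9) + 195)*439 = (9*5 + 195)*439 = (45 + 195)*439 = 240*439 = 105360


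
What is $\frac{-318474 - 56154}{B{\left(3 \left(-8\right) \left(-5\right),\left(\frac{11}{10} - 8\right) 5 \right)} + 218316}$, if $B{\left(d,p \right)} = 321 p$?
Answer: $- \frac{249752}{138161} \approx -1.8077$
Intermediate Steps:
$\frac{-318474 - 56154}{B{\left(3 \left(-8\right) \left(-5\right),\left(\frac{11}{10} - 8\right) 5 \right)} + 218316} = \frac{-318474 - 56154}{321 \left(\frac{11}{10} - 8\right) 5 + 218316} = - \frac{374628}{321 \left(11 \cdot \frac{1}{10} - 8\right) 5 + 218316} = - \frac{374628}{321 \left(\frac{11}{10} - 8\right) 5 + 218316} = - \frac{374628}{321 \left(\left(- \frac{69}{10}\right) 5\right) + 218316} = - \frac{374628}{321 \left(- \frac{69}{2}\right) + 218316} = - \frac{374628}{- \frac{22149}{2} + 218316} = - \frac{374628}{\frac{414483}{2}} = \left(-374628\right) \frac{2}{414483} = - \frac{249752}{138161}$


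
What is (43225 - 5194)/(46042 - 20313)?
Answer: 38031/25729 ≈ 1.4781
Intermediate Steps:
(43225 - 5194)/(46042 - 20313) = 38031/25729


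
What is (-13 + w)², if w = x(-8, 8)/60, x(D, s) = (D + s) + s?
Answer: 37249/225 ≈ 165.55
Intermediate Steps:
x(D, s) = D + 2*s
w = 2/15 (w = (-8 + 2*8)/60 = (-8 + 16)*(1/60) = 8*(1/60) = 2/15 ≈ 0.13333)
(-13 + w)² = (-13 + 2/15)² = (-193/15)² = 37249/225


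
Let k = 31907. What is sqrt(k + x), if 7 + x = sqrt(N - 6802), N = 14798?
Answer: sqrt(31900 + 2*sqrt(1999)) ≈ 178.86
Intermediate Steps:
x = -7 + 2*sqrt(1999) (x = -7 + sqrt(14798 - 6802) = -7 + sqrt(7996) = -7 + 2*sqrt(1999) ≈ 82.420)
sqrt(k + x) = sqrt(31907 + (-7 + 2*sqrt(1999))) = sqrt(31900 + 2*sqrt(1999))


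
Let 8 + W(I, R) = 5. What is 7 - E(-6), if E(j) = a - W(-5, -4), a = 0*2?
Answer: 4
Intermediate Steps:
W(I, R) = -3 (W(I, R) = -8 + 5 = -3)
a = 0
E(j) = 3 (E(j) = 0 - 1*(-3) = 0 + 3 = 3)
7 - E(-6) = 7 - 1*3 = 7 - 3 = 4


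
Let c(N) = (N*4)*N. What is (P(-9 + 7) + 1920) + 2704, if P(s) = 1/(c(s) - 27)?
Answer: 50863/11 ≈ 4623.9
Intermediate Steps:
c(N) = 4*N² (c(N) = (4*N)*N = 4*N²)
P(s) = 1/(-27 + 4*s²) (P(s) = 1/(4*s² - 27) = 1/(-27 + 4*s²))
(P(-9 + 7) + 1920) + 2704 = (1/(-27 + 4*(-9 + 7)²) + 1920) + 2704 = (1/(-27 + 4*(-2)²) + 1920) + 2704 = (1/(-27 + 4*4) + 1920) + 2704 = (1/(-27 + 16) + 1920) + 2704 = (1/(-11) + 1920) + 2704 = (-1/11 + 1920) + 2704 = 21119/11 + 2704 = 50863/11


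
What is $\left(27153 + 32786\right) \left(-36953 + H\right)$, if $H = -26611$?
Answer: $-3809962596$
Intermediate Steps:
$\left(27153 + 32786\right) \left(-36953 + H\right) = \left(27153 + 32786\right) \left(-36953 - 26611\right) = 59939 \left(-63564\right) = -3809962596$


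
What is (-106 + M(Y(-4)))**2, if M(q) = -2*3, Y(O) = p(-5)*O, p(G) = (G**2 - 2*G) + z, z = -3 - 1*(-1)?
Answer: 12544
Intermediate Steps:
z = -2 (z = -3 + 1 = -2)
p(G) = -2 + G**2 - 2*G (p(G) = (G**2 - 2*G) - 2 = -2 + G**2 - 2*G)
Y(O) = 33*O (Y(O) = (-2 + (-5)**2 - 2*(-5))*O = (-2 + 25 + 10)*O = 33*O)
M(q) = -6
(-106 + M(Y(-4)))**2 = (-106 - 6)**2 = (-112)**2 = 12544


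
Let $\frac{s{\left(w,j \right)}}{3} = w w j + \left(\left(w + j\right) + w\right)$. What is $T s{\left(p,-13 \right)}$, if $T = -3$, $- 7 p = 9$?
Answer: $\frac{16344}{49} \approx 333.55$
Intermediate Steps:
$p = - \frac{9}{7}$ ($p = \left(- \frac{1}{7}\right) 9 = - \frac{9}{7} \approx -1.2857$)
$s{\left(w,j \right)} = 3 j + 6 w + 3 j w^{2}$ ($s{\left(w,j \right)} = 3 \left(w w j + \left(\left(w + j\right) + w\right)\right) = 3 \left(w^{2} j + \left(\left(j + w\right) + w\right)\right) = 3 \left(j w^{2} + \left(j + 2 w\right)\right) = 3 \left(j + 2 w + j w^{2}\right) = 3 j + 6 w + 3 j w^{2}$)
$T s{\left(p,-13 \right)} = - 3 \left(3 \left(-13\right) + 6 \left(- \frac{9}{7}\right) + 3 \left(-13\right) \left(- \frac{9}{7}\right)^{2}\right) = - 3 \left(-39 - \frac{54}{7} + 3 \left(-13\right) \frac{81}{49}\right) = - 3 \left(-39 - \frac{54}{7} - \frac{3159}{49}\right) = \left(-3\right) \left(- \frac{5448}{49}\right) = \frac{16344}{49}$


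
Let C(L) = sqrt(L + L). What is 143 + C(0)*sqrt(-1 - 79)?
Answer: 143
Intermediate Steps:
C(L) = sqrt(2)*sqrt(L) (C(L) = sqrt(2*L) = sqrt(2)*sqrt(L))
143 + C(0)*sqrt(-1 - 79) = 143 + (sqrt(2)*sqrt(0))*sqrt(-1 - 79) = 143 + (sqrt(2)*0)*sqrt(-80) = 143 + 0*(4*I*sqrt(5)) = 143 + 0 = 143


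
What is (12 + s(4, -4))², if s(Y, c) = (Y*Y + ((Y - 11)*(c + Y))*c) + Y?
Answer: 1024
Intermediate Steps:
s(Y, c) = Y + Y² + c*(-11 + Y)*(Y + c) (s(Y, c) = (Y² + ((-11 + Y)*(Y + c))*c) + Y = (Y² + c*(-11 + Y)*(Y + c)) + Y = Y + Y² + c*(-11 + Y)*(Y + c))
(12 + s(4, -4))² = (12 + (4 + 4² - 11*(-4)² + 4*(-4)² - 4*4² - 11*4*(-4)))² = (12 + (4 + 16 - 11*16 + 4*16 - 4*16 + 176))² = (12 + (4 + 16 - 176 + 64 - 64 + 176))² = (12 + 20)² = 32² = 1024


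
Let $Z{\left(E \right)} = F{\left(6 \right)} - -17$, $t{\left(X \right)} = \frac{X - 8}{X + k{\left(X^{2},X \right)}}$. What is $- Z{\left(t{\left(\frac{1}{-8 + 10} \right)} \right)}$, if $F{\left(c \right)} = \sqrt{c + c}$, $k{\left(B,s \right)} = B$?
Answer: $-17 - 2 \sqrt{3} \approx -20.464$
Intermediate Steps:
$F{\left(c \right)} = \sqrt{2} \sqrt{c}$ ($F{\left(c \right)} = \sqrt{2 c} = \sqrt{2} \sqrt{c}$)
$t{\left(X \right)} = \frac{-8 + X}{X + X^{2}}$ ($t{\left(X \right)} = \frac{X - 8}{X + X^{2}} = \frac{-8 + X}{X + X^{2}}$)
$Z{\left(E \right)} = 17 + 2 \sqrt{3}$ ($Z{\left(E \right)} = \sqrt{2} \sqrt{6} - -17 = 2 \sqrt{3} + 17 = 17 + 2 \sqrt{3}$)
$- Z{\left(t{\left(\frac{1}{-8 + 10} \right)} \right)} = - (17 + 2 \sqrt{3}) = -17 - 2 \sqrt{3}$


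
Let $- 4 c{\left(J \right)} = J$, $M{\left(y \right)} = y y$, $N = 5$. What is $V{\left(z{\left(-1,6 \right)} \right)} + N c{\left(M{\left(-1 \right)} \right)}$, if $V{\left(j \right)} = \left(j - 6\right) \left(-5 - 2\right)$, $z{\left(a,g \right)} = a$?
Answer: $\frac{191}{4} \approx 47.75$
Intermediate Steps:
$M{\left(y \right)} = y^{2}$
$V{\left(j \right)} = 42 - 7 j$ ($V{\left(j \right)} = \left(-6 + j\right) \left(-7\right) = 42 - 7 j$)
$c{\left(J \right)} = - \frac{J}{4}$
$V{\left(z{\left(-1,6 \right)} \right)} + N c{\left(M{\left(-1 \right)} \right)} = \left(42 - -7\right) + 5 \left(- \frac{\left(-1\right)^{2}}{4}\right) = \left(42 + 7\right) + 5 \left(\left(- \frac{1}{4}\right) 1\right) = 49 + 5 \left(- \frac{1}{4}\right) = 49 - \frac{5}{4} = \frac{191}{4}$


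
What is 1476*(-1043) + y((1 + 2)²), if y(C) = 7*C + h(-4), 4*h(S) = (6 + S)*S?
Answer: -1539407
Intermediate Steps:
h(S) = S*(6 + S)/4 (h(S) = ((6 + S)*S)/4 = (S*(6 + S))/4 = S*(6 + S)/4)
y(C) = -2 + 7*C (y(C) = 7*C + (¼)*(-4)*(6 - 4) = 7*C + (¼)*(-4)*2 = 7*C - 2 = -2 + 7*C)
1476*(-1043) + y((1 + 2)²) = 1476*(-1043) + (-2 + 7*(1 + 2)²) = -1539468 + (-2 + 7*3²) = -1539468 + (-2 + 7*9) = -1539468 + (-2 + 63) = -1539468 + 61 = -1539407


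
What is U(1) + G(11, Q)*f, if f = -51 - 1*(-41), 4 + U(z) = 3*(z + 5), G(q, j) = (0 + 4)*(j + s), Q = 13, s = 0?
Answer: -506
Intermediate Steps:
G(q, j) = 4*j (G(q, j) = (0 + 4)*(j + 0) = 4*j)
U(z) = 11 + 3*z (U(z) = -4 + 3*(z + 5) = -4 + 3*(5 + z) = -4 + (15 + 3*z) = 11 + 3*z)
f = -10 (f = -51 + 41 = -10)
U(1) + G(11, Q)*f = (11 + 3*1) + (4*13)*(-10) = (11 + 3) + 52*(-10) = 14 - 520 = -506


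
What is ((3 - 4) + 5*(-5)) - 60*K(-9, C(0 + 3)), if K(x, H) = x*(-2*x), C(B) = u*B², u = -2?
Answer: 9694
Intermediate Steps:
C(B) = -2*B²
K(x, H) = -2*x²
((3 - 4) + 5*(-5)) - 60*K(-9, C(0 + 3)) = ((3 - 4) + 5*(-5)) - (-120)*(-9)² = (-1 - 25) - (-120)*81 = -26 - 60*(-162) = -26 + 9720 = 9694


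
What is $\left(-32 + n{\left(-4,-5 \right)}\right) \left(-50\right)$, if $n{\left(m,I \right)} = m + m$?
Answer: $2000$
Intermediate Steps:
$n{\left(m,I \right)} = 2 m$
$\left(-32 + n{\left(-4,-5 \right)}\right) \left(-50\right) = \left(-32 + 2 \left(-4\right)\right) \left(-50\right) = \left(-32 - 8\right) \left(-50\right) = \left(-40\right) \left(-50\right) = 2000$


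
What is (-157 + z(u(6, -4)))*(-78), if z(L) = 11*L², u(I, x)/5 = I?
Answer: -759954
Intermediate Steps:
u(I, x) = 5*I
(-157 + z(u(6, -4)))*(-78) = (-157 + 11*(5*6)²)*(-78) = (-157 + 11*30²)*(-78) = (-157 + 11*900)*(-78) = (-157 + 9900)*(-78) = 9743*(-78) = -759954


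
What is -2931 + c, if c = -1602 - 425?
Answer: -4958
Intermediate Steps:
c = -2027
-2931 + c = -2931 - 2027 = -4958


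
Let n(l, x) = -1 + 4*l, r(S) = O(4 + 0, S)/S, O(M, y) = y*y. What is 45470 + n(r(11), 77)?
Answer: 45513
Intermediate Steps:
O(M, y) = y**2
r(S) = S (r(S) = S**2/S = S)
45470 + n(r(11), 77) = 45470 + (-1 + 4*11) = 45470 + (-1 + 44) = 45470 + 43 = 45513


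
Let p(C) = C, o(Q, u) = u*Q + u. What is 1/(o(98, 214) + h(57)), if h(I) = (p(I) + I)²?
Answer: 1/34182 ≈ 2.9255e-5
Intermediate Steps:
o(Q, u) = u + Q*u (o(Q, u) = Q*u + u = u + Q*u)
h(I) = 4*I² (h(I) = (I + I)² = (2*I)² = 4*I²)
1/(o(98, 214) + h(57)) = 1/(214*(1 + 98) + 4*57²) = 1/(214*99 + 4*3249) = 1/(21186 + 12996) = 1/34182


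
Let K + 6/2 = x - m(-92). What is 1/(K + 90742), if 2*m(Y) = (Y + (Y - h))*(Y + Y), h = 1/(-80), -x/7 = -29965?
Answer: 20/5671343 ≈ 3.5265e-6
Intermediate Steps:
x = 209755 (x = -7*(-29965) = 209755)
h = -1/80 ≈ -0.012500
m(Y) = Y*(1/80 + 2*Y) (m(Y) = ((Y + (Y - 1*(-1/80)))*(Y + Y))/2 = ((Y + (Y + 1/80))*(2*Y))/2 = ((Y + (1/80 + Y))*(2*Y))/2 = ((1/80 + 2*Y)*(2*Y))/2 = (2*Y*(1/80 + 2*Y))/2 = Y*(1/80 + 2*Y))
K = 3856503/20 (K = -3 + (209755 - (-92)*(1 + 160*(-92))/80) = -3 + (209755 - (-92)*(1 - 14720)/80) = -3 + (209755 - (-92)*(-14719)/80) = -3 + (209755 - 1*338537/20) = -3 + (209755 - 338537/20) = -3 + 3856563/20 = 3856503/20 ≈ 1.9283e+5)
1/(K + 90742) = 1/(3856503/20 + 90742) = 1/(5671343/20) = 20/5671343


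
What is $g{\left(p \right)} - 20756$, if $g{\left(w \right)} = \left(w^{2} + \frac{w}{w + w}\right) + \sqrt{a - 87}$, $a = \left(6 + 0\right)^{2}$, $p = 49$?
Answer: $- \frac{36709}{2} + i \sqrt{51} \approx -18355.0 + 7.1414 i$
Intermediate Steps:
$a = 36$ ($a = 6^{2} = 36$)
$g{\left(w \right)} = \frac{1}{2} + w^{2} + i \sqrt{51}$ ($g{\left(w \right)} = \left(w^{2} + \frac{w}{w + w}\right) + \sqrt{36 - 87} = \left(w^{2} + \frac{w}{2 w}\right) + \sqrt{-51} = \left(w^{2} + \frac{1}{2 w} w\right) + i \sqrt{51} = \left(w^{2} + \frac{1}{2}\right) + i \sqrt{51} = \left(\frac{1}{2} + w^{2}\right) + i \sqrt{51} = \frac{1}{2} + w^{2} + i \sqrt{51}$)
$g{\left(p \right)} - 20756 = \left(\frac{1}{2} + 49^{2} + i \sqrt{51}\right) - 20756 = \left(\frac{1}{2} + 2401 + i \sqrt{51}\right) - 20756 = \left(\frac{4803}{2} + i \sqrt{51}\right) - 20756 = - \frac{36709}{2} + i \sqrt{51}$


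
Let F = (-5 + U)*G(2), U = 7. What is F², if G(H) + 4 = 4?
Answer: 0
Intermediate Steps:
G(H) = 0 (G(H) = -4 + 4 = 0)
F = 0 (F = (-5 + 7)*0 = 2*0 = 0)
F² = 0² = 0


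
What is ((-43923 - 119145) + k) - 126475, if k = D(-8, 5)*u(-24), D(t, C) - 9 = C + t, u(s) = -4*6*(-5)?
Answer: -288823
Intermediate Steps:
u(s) = 120 (u(s) = -24*(-5) = 120)
D(t, C) = 9 + C + t (D(t, C) = 9 + (C + t) = 9 + C + t)
k = 720 (k = (9 + 5 - 8)*120 = 6*120 = 720)
((-43923 - 119145) + k) - 126475 = ((-43923 - 119145) + 720) - 126475 = (-163068 + 720) - 126475 = -162348 - 126475 = -288823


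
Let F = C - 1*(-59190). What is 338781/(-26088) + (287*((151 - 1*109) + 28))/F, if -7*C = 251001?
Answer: -17221335503/1420308984 ≈ -12.125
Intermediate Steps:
C = -251001/7 (C = -1/7*251001 = -251001/7 ≈ -35857.)
F = 163329/7 (F = -251001/7 - 1*(-59190) = -251001/7 + 59190 = 163329/7 ≈ 23333.)
338781/(-26088) + (287*((151 - 1*109) + 28))/F = 338781/(-26088) + (287*((151 - 1*109) + 28))/(163329/7) = 338781*(-1/26088) + (287*((151 - 109) + 28))*(7/163329) = -112927/8696 + (287*(42 + 28))*(7/163329) = -112927/8696 + (287*70)*(7/163329) = -112927/8696 + 20090*(7/163329) = -112927/8696 + 140630/163329 = -17221335503/1420308984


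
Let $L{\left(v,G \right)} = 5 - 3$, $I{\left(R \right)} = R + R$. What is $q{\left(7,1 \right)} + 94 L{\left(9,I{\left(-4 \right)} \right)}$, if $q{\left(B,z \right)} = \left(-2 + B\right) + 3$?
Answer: $196$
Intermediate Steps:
$q{\left(B,z \right)} = 1 + B$
$I{\left(R \right)} = 2 R$
$L{\left(v,G \right)} = 2$ ($L{\left(v,G \right)} = 5 - 3 = 2$)
$q{\left(7,1 \right)} + 94 L{\left(9,I{\left(-4 \right)} \right)} = \left(1 + 7\right) + 94 \cdot 2 = 8 + 188 = 196$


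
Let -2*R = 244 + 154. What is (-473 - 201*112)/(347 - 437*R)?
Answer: -4597/17462 ≈ -0.26326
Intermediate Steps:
R = -199 (R = -(244 + 154)/2 = -1/2*398 = -199)
(-473 - 201*112)/(347 - 437*R) = (-473 - 201*112)/(347 - 437*(-199)) = (-473 - 22512)/(347 + 86963) = -22985/87310 = -22985*1/87310 = -4597/17462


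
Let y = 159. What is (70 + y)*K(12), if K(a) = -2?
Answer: -458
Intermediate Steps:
(70 + y)*K(12) = (70 + 159)*(-2) = 229*(-2) = -458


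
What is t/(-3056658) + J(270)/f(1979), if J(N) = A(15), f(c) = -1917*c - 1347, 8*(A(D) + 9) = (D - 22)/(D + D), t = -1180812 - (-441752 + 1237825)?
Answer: 300099363748981/464011688368800 ≈ 0.64675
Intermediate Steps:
t = -1976885 (t = -1180812 - 1*796073 = -1180812 - 796073 = -1976885)
A(D) = -9 + (-22 + D)/(16*D) (A(D) = -9 + ((D - 22)/(D + D))/8 = -9 + ((-22 + D)/((2*D)))/8 = -9 + ((-22 + D)*(1/(2*D)))/8 = -9 + ((-22 + D)/(2*D))/8 = -9 + (-22 + D)/(16*D))
f(c) = -1347 - 1917*c
J(N) = -2167/240 (J(N) = (11/16)*(-2 - 13*15)/15 = (11/16)*(1/15)*(-2 - 195) = (11/16)*(1/15)*(-197) = -2167/240)
t/(-3056658) + J(270)/f(1979) = -1976885/(-3056658) - 2167/(240*(-1347 - 1917*1979)) = -1976885*(-1/3056658) - 2167/(240*(-1347 - 3793743)) = 1976885/3056658 - 2167/240/(-3795090) = 1976885/3056658 - 2167/240*(-1/3795090) = 1976885/3056658 + 2167/910821600 = 300099363748981/464011688368800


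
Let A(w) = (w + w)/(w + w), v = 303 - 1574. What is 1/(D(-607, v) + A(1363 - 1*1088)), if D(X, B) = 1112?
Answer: 1/1113 ≈ 0.00089847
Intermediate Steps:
v = -1271
A(w) = 1 (A(w) = (2*w)/((2*w)) = (2*w)*(1/(2*w)) = 1)
1/(D(-607, v) + A(1363 - 1*1088)) = 1/(1112 + 1) = 1/1113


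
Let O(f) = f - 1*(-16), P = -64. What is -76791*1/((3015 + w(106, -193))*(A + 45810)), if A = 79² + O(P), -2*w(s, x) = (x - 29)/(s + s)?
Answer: -5426564/11081683291 ≈ -0.00048969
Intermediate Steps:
w(s, x) = -(-29 + x)/(4*s) (w(s, x) = -(x - 29)/(2*(s + s)) = -(-29 + x)/(2*(2*s)) = -(-29 + x)*1/(2*s)/2 = -(-29 + x)/(4*s))
O(f) = 16 + f (O(f) = f + 16 = 16 + f)
A = 6193 (A = 79² + (16 - 64) = 6241 - 48 = 6193)
-76791*1/((3015 + w(106, -193))*(A + 45810)) = -76791*1/((3015 + (¼)*(29 - 1*(-193))/106)*(6193 + 45810)) = -76791*1/(52003*(3015 + (¼)*(1/106)*(29 + 193))) = -76791*1/(52003*(3015 + (¼)*(1/106)*222)) = -76791*1/(52003*(3015 + 111/212)) = -76791/(52003*(639291/212)) = -76791/33245049873/212 = -76791*212/33245049873 = -5426564/11081683291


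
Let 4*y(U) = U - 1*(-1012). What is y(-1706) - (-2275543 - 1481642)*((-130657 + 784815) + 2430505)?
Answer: 23179299106963/2 ≈ 1.1590e+13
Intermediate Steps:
y(U) = 253 + U/4 (y(U) = (U - 1*(-1012))/4 = (U + 1012)/4 = (1012 + U)/4 = 253 + U/4)
y(-1706) - (-2275543 - 1481642)*((-130657 + 784815) + 2430505) = (253 + (1/4)*(-1706)) - (-2275543 - 1481642)*((-130657 + 784815) + 2430505) = (253 - 853/2) - (-3757185)*(654158 + 2430505) = -347/2 - (-3757185)*3084663 = -347/2 - 1*(-11589649553655) = -347/2 + 11589649553655 = 23179299106963/2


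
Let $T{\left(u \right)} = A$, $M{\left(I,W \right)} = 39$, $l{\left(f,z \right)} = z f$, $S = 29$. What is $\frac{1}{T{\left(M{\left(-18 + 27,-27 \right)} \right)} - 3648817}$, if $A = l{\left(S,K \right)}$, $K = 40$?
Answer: $- \frac{1}{3647657} \approx -2.7415 \cdot 10^{-7}$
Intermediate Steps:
$l{\left(f,z \right)} = f z$
$A = 1160$ ($A = 29 \cdot 40 = 1160$)
$T{\left(u \right)} = 1160$
$\frac{1}{T{\left(M{\left(-18 + 27,-27 \right)} \right)} - 3648817} = \frac{1}{1160 - 3648817} = \frac{1}{-3647657} = - \frac{1}{3647657}$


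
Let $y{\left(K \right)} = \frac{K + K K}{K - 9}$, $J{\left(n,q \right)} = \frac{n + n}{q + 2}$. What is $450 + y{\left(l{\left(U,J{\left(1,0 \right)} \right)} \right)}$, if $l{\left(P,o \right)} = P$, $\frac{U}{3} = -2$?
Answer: $448$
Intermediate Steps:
$U = -6$ ($U = 3 \left(-2\right) = -6$)
$J{\left(n,q \right)} = \frac{2 n}{2 + q}$
$y{\left(K \right)} = \frac{K + K^{2}}{-9 + K}$
$450 + y{\left(l{\left(U,J{\left(1,0 \right)} \right)} \right)} = 450 - \frac{6 \left(1 - 6\right)}{-9 - 6} = 450 - 6 \frac{1}{-15} \left(-5\right) = 450 - \left(- \frac{2}{5}\right) \left(-5\right) = 450 - 2 = 448$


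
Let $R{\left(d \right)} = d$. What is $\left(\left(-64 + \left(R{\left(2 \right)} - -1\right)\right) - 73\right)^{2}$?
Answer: $17956$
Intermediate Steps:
$\left(\left(-64 + \left(R{\left(2 \right)} - -1\right)\right) - 73\right)^{2} = \left(\left(-64 + \left(2 - -1\right)\right) - 73\right)^{2} = \left(\left(-64 + \left(2 + 1\right)\right) - 73\right)^{2} = \left(\left(-64 + 3\right) - 73\right)^{2} = \left(-61 - 73\right)^{2} = \left(-134\right)^{2} = 17956$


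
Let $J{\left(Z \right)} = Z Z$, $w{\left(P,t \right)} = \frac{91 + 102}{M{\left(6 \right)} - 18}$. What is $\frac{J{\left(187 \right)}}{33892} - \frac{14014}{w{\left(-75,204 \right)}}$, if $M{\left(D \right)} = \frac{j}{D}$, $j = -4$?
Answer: $\frac{26618146379}{19623468} \approx 1356.4$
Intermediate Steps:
$M{\left(D \right)} = - \frac{4}{D}$
$w{\left(P,t \right)} = - \frac{579}{56}$ ($w{\left(P,t \right)} = \frac{91 + 102}{- \frac{4}{6} - 18} = \frac{193}{\left(-4\right) \frac{1}{6} - 18} = \frac{193}{- \frac{2}{3} - 18} = \frac{193}{- \frac{56}{3}} = 193 \left(- \frac{3}{56}\right) = - \frac{579}{56}$)
$J{\left(Z \right)} = Z^{2}$
$\frac{J{\left(187 \right)}}{33892} - \frac{14014}{w{\left(-75,204 \right)}} = \frac{187^{2}}{33892} - \frac{14014}{- \frac{579}{56}} = 34969 \cdot \frac{1}{33892} - - \frac{784784}{579} = \frac{34969}{33892} + \frac{784784}{579} = \frac{26618146379}{19623468}$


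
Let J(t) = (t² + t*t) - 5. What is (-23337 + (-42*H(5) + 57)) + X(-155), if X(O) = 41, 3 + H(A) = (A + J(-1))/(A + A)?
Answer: -115607/5 ≈ -23121.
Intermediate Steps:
J(t) = -5 + 2*t² (J(t) = (t² + t²) - 5 = 2*t² - 5 = -5 + 2*t²)
H(A) = -3 + (-3 + A)/(2*A) (H(A) = -3 + (A + (-5 + 2*(-1)²))/(A + A) = -3 + (A + (-5 + 2*1))/((2*A)) = -3 + (A + (-5 + 2))*(1/(2*A)) = -3 + (A - 3)*(1/(2*A)) = -3 + (-3 + A)*(1/(2*A)) = -3 + (-3 + A)/(2*A))
(-23337 + (-42*H(5) + 57)) + X(-155) = (-23337 + (-21*(-3 - 5*5)/5 + 57)) + 41 = (-23337 + (-21*(-3 - 25)/5 + 57)) + 41 = (-23337 + (-21*(-28)/5 + 57)) + 41 = (-23337 + (-42*(-14/5) + 57)) + 41 = (-23337 + (588/5 + 57)) + 41 = (-23337 + 873/5) + 41 = -115812/5 + 41 = -115607/5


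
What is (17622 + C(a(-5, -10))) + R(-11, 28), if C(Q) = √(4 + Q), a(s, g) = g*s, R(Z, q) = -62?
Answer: 17560 + 3*√6 ≈ 17567.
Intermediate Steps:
(17622 + C(a(-5, -10))) + R(-11, 28) = (17622 + √(4 - 10*(-5))) - 62 = (17622 + √(4 + 50)) - 62 = (17622 + √54) - 62 = (17622 + 3*√6) - 62 = 17560 + 3*√6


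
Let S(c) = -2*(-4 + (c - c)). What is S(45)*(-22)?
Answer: -176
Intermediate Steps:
S(c) = 8 (S(c) = -2*(-4 + 0) = -2*(-4) = 8)
S(45)*(-22) = 8*(-22) = -176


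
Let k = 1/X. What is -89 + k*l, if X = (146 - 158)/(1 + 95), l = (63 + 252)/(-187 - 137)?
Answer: -731/9 ≈ -81.222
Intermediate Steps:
l = -35/36 (l = 315/(-324) = 315*(-1/324) = -35/36 ≈ -0.97222)
X = -1/8 (X = -12/96 = -12*1/96 = -1/8 ≈ -0.12500)
k = -8 (k = 1/(-1/8) = -8)
-89 + k*l = -89 - 8*(-35/36) = -89 + 70/9 = -731/9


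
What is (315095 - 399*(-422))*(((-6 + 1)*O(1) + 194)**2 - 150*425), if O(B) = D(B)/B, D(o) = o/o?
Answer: -13551264717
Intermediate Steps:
D(o) = 1
O(B) = 1/B
(315095 - 399*(-422))*(((-6 + 1)*O(1) + 194)**2 - 150*425) = (315095 - 399*(-422))*(((-6 + 1)/1 + 194)**2 - 150*425) = (315095 + 168378)*((-5*1 + 194)**2 - 63750) = 483473*((-5 + 194)**2 - 63750) = 483473*(189**2 - 63750) = 483473*(35721 - 63750) = 483473*(-28029) = -13551264717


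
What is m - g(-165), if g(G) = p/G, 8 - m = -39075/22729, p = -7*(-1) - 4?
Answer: 12172614/1250095 ≈ 9.7374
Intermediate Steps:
p = 3 (p = 7 - 4 = 3)
m = 220907/22729 (m = 8 - (-39075)/22729 = 8 - 1*(-39075/22729) = 8 + 39075/22729 = 220907/22729 ≈ 9.7192)
g(G) = 3/G
m - g(-165) = 220907/22729 - 3/(-165) = 220907/22729 - 3*(-1)/165 = 220907/22729 - 1*(-1/55) = 220907/22729 + 1/55 = 12172614/1250095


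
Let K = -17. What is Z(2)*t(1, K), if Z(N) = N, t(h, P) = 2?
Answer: 4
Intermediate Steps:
Z(2)*t(1, K) = 2*2 = 4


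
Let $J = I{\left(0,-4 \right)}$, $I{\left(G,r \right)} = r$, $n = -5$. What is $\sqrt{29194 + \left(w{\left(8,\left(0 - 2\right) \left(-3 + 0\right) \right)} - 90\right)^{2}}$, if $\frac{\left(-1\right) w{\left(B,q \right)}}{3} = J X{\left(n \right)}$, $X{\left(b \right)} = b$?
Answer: $\sqrt{51694} \approx 227.36$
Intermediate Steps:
$J = -4$
$w{\left(B,q \right)} = -60$ ($w{\left(B,q \right)} = - 3 \left(\left(-4\right) \left(-5\right)\right) = \left(-3\right) 20 = -60$)
$\sqrt{29194 + \left(w{\left(8,\left(0 - 2\right) \left(-3 + 0\right) \right)} - 90\right)^{2}} = \sqrt{29194 + \left(-60 - 90\right)^{2}} = \sqrt{29194 + \left(-150\right)^{2}} = \sqrt{29194 + 22500} = \sqrt{51694}$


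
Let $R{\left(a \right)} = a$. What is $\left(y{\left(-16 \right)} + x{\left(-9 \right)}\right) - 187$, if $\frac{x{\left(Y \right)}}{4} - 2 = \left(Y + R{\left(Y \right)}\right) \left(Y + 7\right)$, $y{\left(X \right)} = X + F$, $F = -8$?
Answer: $-59$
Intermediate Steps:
$y{\left(X \right)} = -8 + X$ ($y{\left(X \right)} = X - 8 = -8 + X$)
$x{\left(Y \right)} = 8 + 8 Y \left(7 + Y\right)$ ($x{\left(Y \right)} = 8 + 4 \left(Y + Y\right) \left(Y + 7\right) = 8 + 4 \cdot 2 Y \left(7 + Y\right) = 8 + 8 Y \left(7 + Y\right)$)
$\left(y{\left(-16 \right)} + x{\left(-9 \right)}\right) - 187 = \left(\left(-8 - 16\right) + \left(8 + 8 \left(-9\right)^{2} + 56 \left(-9\right)\right)\right) - 187 = \left(-24 + \left(8 + 8 \cdot 81 - 504\right)\right) - 187 = \left(-24 + \left(8 + 648 - 504\right)\right) - 187 = \left(-24 + 152\right) - 187 = 128 - 187 = -59$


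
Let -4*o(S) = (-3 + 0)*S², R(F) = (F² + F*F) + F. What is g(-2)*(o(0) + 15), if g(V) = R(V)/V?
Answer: -45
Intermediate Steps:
R(F) = F + 2*F² (R(F) = (F² + F²) + F = 2*F² + F = F + 2*F²)
g(V) = 1 + 2*V (g(V) = (V*(1 + 2*V))/V = 1 + 2*V)
o(S) = 3*S²/4 (o(S) = -(-3 + 0)*S²/4 = -(-3)*S²/4 = 3*S²/4)
g(-2)*(o(0) + 15) = (1 + 2*(-2))*((¾)*0² + 15) = (1 - 4)*((¾)*0 + 15) = -3*(0 + 15) = -3*15 = -45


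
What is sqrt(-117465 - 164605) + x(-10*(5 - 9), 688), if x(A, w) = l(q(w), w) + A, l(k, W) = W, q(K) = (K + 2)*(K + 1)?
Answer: 728 + I*sqrt(282070) ≈ 728.0 + 531.1*I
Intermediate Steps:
q(K) = (1 + K)*(2 + K) (q(K) = (2 + K)*(1 + K) = (1 + K)*(2 + K))
x(A, w) = A + w (x(A, w) = w + A = A + w)
sqrt(-117465 - 164605) + x(-10*(5 - 9), 688) = sqrt(-117465 - 164605) + (-10*(5 - 9) + 688) = sqrt(-282070) + (-10*(-4) + 688) = I*sqrt(282070) + (40 + 688) = I*sqrt(282070) + 728 = 728 + I*sqrt(282070)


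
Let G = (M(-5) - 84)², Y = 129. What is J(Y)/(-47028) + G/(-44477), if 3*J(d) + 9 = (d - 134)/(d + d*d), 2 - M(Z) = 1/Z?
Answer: -79123090233841/526158168751800 ≈ -0.15038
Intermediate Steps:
M(Z) = 2 - 1/Z
J(d) = -3 + (-134 + d)/(3*(d + d²)) (J(d) = -3 + ((d - 134)/(d + d*d))/3 = -3 + ((-134 + d)/(d + d²))/3 = -3 + (-134 + d)/(3*(d + d²)))
G = 167281/25 (G = ((2 - 1/(-5)) - 84)² = ((2 - 1*(-⅕)) - 84)² = ((2 + ⅕) - 84)² = (11/5 - 84)² = (-409/5)² = 167281/25 ≈ 6691.2)
J(Y)/(-47028) + G/(-44477) = ((⅓)*(-134 - 9*129² - 8*129)/(129*(1 + 129)))/(-47028) + (167281/25)/(-44477) = ((⅓)*(1/129)*(-134 - 9*16641 - 1032)/130)*(-1/47028) + (167281/25)*(-1/44477) = ((⅓)*(1/129)*(1/130)*(-134 - 149769 - 1032))*(-1/47028) - 167281/1111925 = ((⅓)*(1/129)*(1/130)*(-150935))*(-1/47028) - 167281/1111925 = -30187/10062*(-1/47028) - 167281/1111925 = 30187/473195736 - 167281/1111925 = -79123090233841/526158168751800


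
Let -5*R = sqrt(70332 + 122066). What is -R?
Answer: sqrt(192398)/5 ≈ 87.726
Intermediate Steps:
R = -sqrt(192398)/5 (R = -sqrt(70332 + 122066)/5 = -sqrt(192398)/5 ≈ -87.726)
-R = -(-1)*sqrt(192398)/5 = sqrt(192398)/5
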